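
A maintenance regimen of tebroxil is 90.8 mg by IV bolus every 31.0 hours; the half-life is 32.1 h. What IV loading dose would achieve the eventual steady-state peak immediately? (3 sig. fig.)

186 mg

k = ln 2 / 32.1 = 0.02159 h⁻¹
Accumulation ratio R = 1 / (1 − e^(−kτ)) = 1 / (1 − e^(−0.02159×31.0)) = 1 / (1 − 0.5120) = 2.049
Loading dose = maintenance dose × R = 90.8 × 2.049 ≈ 186 mg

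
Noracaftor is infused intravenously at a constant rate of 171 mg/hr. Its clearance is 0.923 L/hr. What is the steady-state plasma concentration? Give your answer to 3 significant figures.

Css = infusion rate / CL = 171 / 0.923 ≈ 185 mg/L

185 mg/L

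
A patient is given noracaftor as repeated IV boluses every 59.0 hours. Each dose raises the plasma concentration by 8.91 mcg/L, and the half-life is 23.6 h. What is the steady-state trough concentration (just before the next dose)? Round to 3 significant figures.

1.91 mcg/L

k = ln 2 / 23.6 = 0.02937 h⁻¹
Fraction remaining after one interval: e^(−kτ) = e^(−0.02937 × 59.0) = 0.1768
R = 1 / (1 − 0.1768) = 1.215
Css,max = 8.91 × 1.215 = 10.82 mcg/L
Css,min = Css,max × e^(−kτ) = 10.82 × 0.1768 ≈ 1.91 mcg/L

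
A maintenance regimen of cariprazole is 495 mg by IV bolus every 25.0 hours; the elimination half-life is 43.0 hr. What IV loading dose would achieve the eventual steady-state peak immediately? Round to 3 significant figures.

1490 mg

k = ln 2 / 43.0 = 0.01612 hr⁻¹
Accumulation ratio R = 1 / (1 − e^(−kτ)) = 1 / (1 − e^(−0.01612×25.0)) = 1 / (1 − 0.6683) = 3.015
Loading dose = maintenance dose × R = 495 × 3.015 ≈ 1490 mg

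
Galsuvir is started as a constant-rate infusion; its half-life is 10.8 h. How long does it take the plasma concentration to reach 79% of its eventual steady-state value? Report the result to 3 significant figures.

k = ln 2 / 10.8 = 0.06418 h⁻¹
f = 1 − e^(−kt)  ⇒  t = −ln(1 − f) / k
t = −ln(1 − 0.79) / 0.06418 = 1.561 / 0.06418 ≈ 24.3 hours

24.3 hours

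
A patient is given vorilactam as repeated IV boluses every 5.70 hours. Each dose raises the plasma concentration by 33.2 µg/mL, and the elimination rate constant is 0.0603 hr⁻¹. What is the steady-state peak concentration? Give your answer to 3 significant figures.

Fraction remaining after one interval: e^(−kτ) = e^(−0.06030 × 5.70) = 0.7091
R = 1 / (1 − 0.7091) = 3.438
Css,max = 33.2 × 3.438 ≈ 114 µg/mL

114 µg/mL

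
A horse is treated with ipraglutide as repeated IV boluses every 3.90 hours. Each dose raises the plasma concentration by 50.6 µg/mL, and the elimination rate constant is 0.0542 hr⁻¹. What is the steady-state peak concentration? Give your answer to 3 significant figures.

266 µg/mL

Fraction remaining after one interval: e^(−kτ) = e^(−0.05420 × 3.90) = 0.8095
R = 1 / (1 − 0.8095) = 5.248
Css,max = 50.6 × 5.248 ≈ 266 µg/mL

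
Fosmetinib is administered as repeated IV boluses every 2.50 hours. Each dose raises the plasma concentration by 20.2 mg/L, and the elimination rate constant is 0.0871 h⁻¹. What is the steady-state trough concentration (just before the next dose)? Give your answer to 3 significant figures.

Fraction remaining after one interval: e^(−kτ) = e^(−0.08710 × 2.50) = 0.8043
R = 1 / (1 − 0.8043) = 5.111
Css,max = 20.2 × 5.111 = 103.2 mg/L
Css,min = Css,max × e^(−kτ) = 103.2 × 0.8043 ≈ 83.0 mg/L

83.0 mg/L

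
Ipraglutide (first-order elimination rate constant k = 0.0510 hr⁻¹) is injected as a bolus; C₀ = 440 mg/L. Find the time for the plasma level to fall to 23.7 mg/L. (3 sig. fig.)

C(t) = C₀ e^(−kt)  ⇒  t = ln(C₀/C) / k
t = ln(440/23.7) / 0.05100 = 2.921 / 0.05100 ≈ 57.3 hours

57.3 hours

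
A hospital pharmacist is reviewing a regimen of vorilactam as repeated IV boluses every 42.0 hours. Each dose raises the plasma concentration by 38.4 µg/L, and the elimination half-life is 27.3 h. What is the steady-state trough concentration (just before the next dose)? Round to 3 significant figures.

20.2 µg/L

k = ln 2 / 27.3 = 0.02539 h⁻¹
Fraction remaining after one interval: e^(−kτ) = e^(−0.02539 × 42.0) = 0.3443
R = 1 / (1 − 0.3443) = 1.525
Css,max = 38.4 × 1.525 = 58.56 µg/L
Css,min = Css,max × e^(−kτ) = 58.56 × 0.3443 ≈ 20.2 µg/L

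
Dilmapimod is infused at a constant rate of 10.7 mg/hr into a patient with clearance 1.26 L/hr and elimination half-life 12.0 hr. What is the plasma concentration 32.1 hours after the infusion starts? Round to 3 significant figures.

Css = rate / CL = 10.7 / 1.26 = 8.492 µg/mL
k = ln 2 / 12.0 = 0.05776 hr⁻¹
C(t) = Css (1 − e^(−kt)) = 8.492 × (1 − e^(−1.854)) = 8.492 × 0.8434 ≈ 7.16 µg/mL

7.16 µg/mL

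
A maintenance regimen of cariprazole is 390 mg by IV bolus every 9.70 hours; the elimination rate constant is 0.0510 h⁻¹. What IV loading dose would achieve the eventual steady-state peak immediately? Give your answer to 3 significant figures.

Accumulation ratio R = 1 / (1 − e^(−kτ)) = 1 / (1 − e^(−0.05100×9.70)) = 1 / (1 − 0.6098) = 2.562
Loading dose = maintenance dose × R = 390 × 2.562 ≈ 999 mg

999 mg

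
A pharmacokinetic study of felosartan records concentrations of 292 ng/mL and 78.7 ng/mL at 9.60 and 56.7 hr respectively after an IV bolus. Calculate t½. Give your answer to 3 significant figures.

24.9 hours

k = ln(C₁/C₂) / (t₂ − t₁) = ln(292/78.7) / (56.7 − 9.60)
  = 1.311 / 47.10 = 0.02784 hr⁻¹
t½ = ln 2 / k = ln 2 / 0.02784 ≈ 24.9 hours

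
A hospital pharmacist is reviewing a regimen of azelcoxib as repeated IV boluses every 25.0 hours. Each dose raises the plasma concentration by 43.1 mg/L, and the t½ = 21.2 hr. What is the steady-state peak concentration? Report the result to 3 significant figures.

77.2 mg/L

k = ln 2 / 21.2 = 0.03270 hr⁻¹
Fraction remaining after one interval: e^(−kτ) = e^(−0.03270 × 25.0) = 0.4416
R = 1 / (1 − 0.4416) = 1.791
Css,max = 43.1 × 1.791 ≈ 77.2 mg/L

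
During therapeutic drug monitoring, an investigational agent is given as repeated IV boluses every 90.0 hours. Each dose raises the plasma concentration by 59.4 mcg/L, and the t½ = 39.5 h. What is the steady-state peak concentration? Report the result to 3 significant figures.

k = ln 2 / 39.5 = 0.01755 h⁻¹
Fraction remaining after one interval: e^(−kτ) = e^(−0.01755 × 90.0) = 0.2061
R = 1 / (1 − 0.2061) = 1.260
Css,max = 59.4 × 1.260 ≈ 74.8 mcg/L

74.8 mcg/L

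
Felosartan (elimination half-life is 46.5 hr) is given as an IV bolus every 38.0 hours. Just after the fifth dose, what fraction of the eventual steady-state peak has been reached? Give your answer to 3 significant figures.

0.941

k = ln 2 / 46.5 = 0.01491 hr⁻¹
f_n = 1 − e^(−nkτ) = 1 − e^(−5 × 0.01491 × 38.0) = 1 − e^(−2.832) = 1 − 0.05888 ≈ 0.941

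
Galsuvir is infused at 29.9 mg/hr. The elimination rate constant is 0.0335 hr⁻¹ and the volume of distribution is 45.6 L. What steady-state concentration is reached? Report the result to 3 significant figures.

CL = k · V = 0.0335 × 45.6 = 1.528 L/hr
Css = rate / CL = 29.9 / 1.528 ≈ 19.6 mg/L

19.6 mg/L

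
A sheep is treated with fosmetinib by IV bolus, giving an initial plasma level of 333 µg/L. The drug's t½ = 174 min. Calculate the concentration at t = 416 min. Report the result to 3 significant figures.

63.5 µg/L

k = ln 2 / 174 = 0.003984 min⁻¹
416 min is 2.391 half-lives, so C = 333 × (1/2)^2.391 = 333 × 0.1907 ≈ 63.5 µg/L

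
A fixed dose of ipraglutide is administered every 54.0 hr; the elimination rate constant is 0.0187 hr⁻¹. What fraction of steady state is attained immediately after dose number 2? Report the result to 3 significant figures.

0.867

f_n = 1 − e^(−nkτ) = 1 − e^(−2 × 0.01870 × 54.0) = 1 − e^(−2.020) = 1 − 0.1327 ≈ 0.867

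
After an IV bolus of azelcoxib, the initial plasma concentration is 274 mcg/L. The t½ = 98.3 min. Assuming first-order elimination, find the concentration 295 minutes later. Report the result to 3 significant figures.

k = ln 2 / 98.3 = 0.007051 min⁻¹
C(t) = C₀ e^(−kt) = 274 × e^(−0.007051 × 295) = 274 × e^(−2.080) = 274 × 0.1249 ≈ 34.2 mcg/L

34.2 mcg/L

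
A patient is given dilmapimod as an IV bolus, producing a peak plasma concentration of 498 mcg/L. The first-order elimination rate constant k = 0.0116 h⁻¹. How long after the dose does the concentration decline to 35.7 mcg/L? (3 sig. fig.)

C(t) = C₀ e^(−kt)  ⇒  t = ln(C₀/C) / k
t = ln(498/35.7) / 0.01160 = 2.635 / 0.01160 ≈ 227 hours

227 hours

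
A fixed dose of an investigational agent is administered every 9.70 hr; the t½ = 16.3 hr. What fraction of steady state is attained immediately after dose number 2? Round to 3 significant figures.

0.562

k = ln 2 / 16.3 = 0.04252 hr⁻¹
f_n = 1 − e^(−nkτ) = 1 − e^(−2 × 0.04252 × 9.70) = 1 − e^(−0.8250) = 1 − 0.4382 ≈ 0.562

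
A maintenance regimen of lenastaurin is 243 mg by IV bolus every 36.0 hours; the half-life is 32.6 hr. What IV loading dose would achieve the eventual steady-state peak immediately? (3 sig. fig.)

k = ln 2 / 32.6 = 0.02126 hr⁻¹
Accumulation ratio R = 1 / (1 − e^(−kτ)) = 1 / (1 − e^(−0.02126×36.0)) = 1 / (1 − 0.4651) = 1.870
Loading dose = maintenance dose × R = 243 × 1.870 ≈ 454 mg

454 mg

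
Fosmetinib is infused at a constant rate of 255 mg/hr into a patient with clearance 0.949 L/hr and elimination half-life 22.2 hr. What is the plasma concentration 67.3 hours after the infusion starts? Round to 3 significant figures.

236 mg/L

Css = rate / CL = 255 / 0.949 = 268.7 mg/L
k = ln 2 / 22.2 = 0.03122 hr⁻¹
C(t) = Css (1 − e^(−kt)) = 268.7 × (1 − e^(−2.101)) = 268.7 × 0.8777 ≈ 236 mg/L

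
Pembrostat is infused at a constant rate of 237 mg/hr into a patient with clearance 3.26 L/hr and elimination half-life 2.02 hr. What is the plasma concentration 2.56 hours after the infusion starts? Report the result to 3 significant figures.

Css = rate / CL = 237 / 3.26 = 72.70 mg/L
k = ln 2 / 2.02 = 0.3431 hr⁻¹
C(t) = Css (1 − e^(−kt)) = 72.70 × (1 − e^(−0.8784)) = 72.70 × 0.5846 ≈ 42.5 mg/L

42.5 mg/L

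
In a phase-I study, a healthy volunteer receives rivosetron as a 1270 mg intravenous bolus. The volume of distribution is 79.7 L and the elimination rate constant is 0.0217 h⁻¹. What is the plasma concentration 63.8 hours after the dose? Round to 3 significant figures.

3.99 µg/mL

C₀ = dose / V = 1270 / 79.7 = 15.93 µg/mL
C(t) = C₀ e^(−kt) = 15.93 × e^(−0.02170 × 63.8) = 15.93 × e^(−1.384) = 15.93 × 0.2505 ≈ 3.99 µg/mL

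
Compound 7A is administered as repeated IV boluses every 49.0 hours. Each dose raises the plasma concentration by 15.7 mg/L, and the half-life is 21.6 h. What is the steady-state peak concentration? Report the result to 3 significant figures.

19.8 mg/L

k = ln 2 / 21.6 = 0.03209 h⁻¹
Fraction remaining after one interval: e^(−kτ) = e^(−0.03209 × 49.0) = 0.2075
R = 1 / (1 − 0.2075) = 1.262
Css,max = 15.7 × 1.262 ≈ 19.8 mg/L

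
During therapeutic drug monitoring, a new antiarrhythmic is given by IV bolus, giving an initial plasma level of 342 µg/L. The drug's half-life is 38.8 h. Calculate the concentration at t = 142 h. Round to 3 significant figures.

k = ln 2 / 38.8 = 0.01786 h⁻¹
142 h is 3.660 half-lives, so C = 342 × (1/2)^3.660 = 342 × 0.07912 ≈ 27.1 µg/L

27.1 µg/L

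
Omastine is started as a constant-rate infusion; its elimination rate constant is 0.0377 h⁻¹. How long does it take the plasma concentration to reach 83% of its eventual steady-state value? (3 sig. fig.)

47.0 hours

f = 1 − e^(−kt)  ⇒  t = −ln(1 − f) / k
t = −ln(1 − 0.83) / 0.03770 = 1.772 / 0.03770 ≈ 47.0 hours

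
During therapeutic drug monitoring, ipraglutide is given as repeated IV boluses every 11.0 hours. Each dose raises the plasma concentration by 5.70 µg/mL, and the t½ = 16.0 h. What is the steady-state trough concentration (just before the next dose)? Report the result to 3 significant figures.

9.34 µg/mL

k = ln 2 / 16.0 = 0.04332 h⁻¹
Fraction remaining after one interval: e^(−kτ) = e^(−0.04332 × 11.0) = 0.6209
R = 1 / (1 − 0.6209) = 2.638
Css,max = 5.70 × 2.638 = 15.04 µg/mL
Css,min = Css,max × e^(−kτ) = 15.04 × 0.6209 ≈ 9.34 µg/mL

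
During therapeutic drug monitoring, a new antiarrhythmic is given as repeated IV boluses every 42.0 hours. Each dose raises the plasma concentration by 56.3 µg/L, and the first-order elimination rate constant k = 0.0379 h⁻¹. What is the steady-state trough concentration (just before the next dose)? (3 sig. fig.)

14.4 µg/L

Fraction remaining after one interval: e^(−kτ) = e^(−0.03790 × 42.0) = 0.2036
R = 1 / (1 − 0.2036) = 1.256
Css,max = 56.3 × 1.256 = 70.69 µg/L
Css,min = Css,max × e^(−kτ) = 70.69 × 0.2036 ≈ 14.4 µg/L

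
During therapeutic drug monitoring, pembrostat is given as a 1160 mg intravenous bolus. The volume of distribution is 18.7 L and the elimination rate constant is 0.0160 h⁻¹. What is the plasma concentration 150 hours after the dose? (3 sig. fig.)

C₀ = dose / V = 1160 / 18.7 = 62.03 µg/mL
C(t) = C₀ e^(−kt) = 62.03 × e^(−0.01600 × 150) = 62.03 × e^(−2.400) = 62.03 × 0.09072 ≈ 5.63 µg/mL

5.63 µg/mL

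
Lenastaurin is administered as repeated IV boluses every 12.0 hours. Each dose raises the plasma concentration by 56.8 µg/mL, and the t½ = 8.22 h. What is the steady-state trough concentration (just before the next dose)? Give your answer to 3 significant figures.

32.4 µg/mL

k = ln 2 / 8.22 = 0.08432 h⁻¹
Fraction remaining after one interval: e^(−kτ) = e^(−0.08432 × 12.0) = 0.3635
R = 1 / (1 − 0.3635) = 1.571
Css,max = 56.8 × 1.571 = 89.24 µg/mL
Css,min = Css,max × e^(−kτ) = 89.24 × 0.3635 ≈ 32.4 µg/mL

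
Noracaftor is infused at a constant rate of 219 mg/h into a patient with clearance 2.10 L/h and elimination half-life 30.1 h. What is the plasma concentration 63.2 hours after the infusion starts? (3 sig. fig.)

80.0 µg/mL

Css = rate / CL = 219 / 2.10 = 104.3 µg/mL
k = ln 2 / 30.1 = 0.02303 h⁻¹
C(t) = Css (1 − e^(−kt)) = 104.3 × (1 − e^(−1.455)) = 104.3 × 0.7667 ≈ 80.0 µg/mL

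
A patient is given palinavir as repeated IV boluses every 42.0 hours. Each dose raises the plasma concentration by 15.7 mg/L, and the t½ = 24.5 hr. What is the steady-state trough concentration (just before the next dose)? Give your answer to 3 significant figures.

k = ln 2 / 24.5 = 0.02829 hr⁻¹
Fraction remaining after one interval: e^(−kτ) = e^(−0.02829 × 42.0) = 0.3048
R = 1 / (1 − 0.3048) = 1.438
Css,max = 15.7 × 1.438 = 22.58 mg/L
Css,min = Css,max × e^(−kτ) = 22.58 × 0.3048 ≈ 6.88 mg/L

6.88 mg/L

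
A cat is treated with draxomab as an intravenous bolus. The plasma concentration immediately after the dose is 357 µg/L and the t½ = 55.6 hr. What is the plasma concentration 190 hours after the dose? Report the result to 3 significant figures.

k = ln 2 / 55.6 = 0.01247 hr⁻¹
C(t) = C₀ e^(−kt) = 357 × e^(−0.01247 × 190) = 357 × e^(−2.369) = 357 × 0.09361 ≈ 33.4 µg/L

33.4 µg/L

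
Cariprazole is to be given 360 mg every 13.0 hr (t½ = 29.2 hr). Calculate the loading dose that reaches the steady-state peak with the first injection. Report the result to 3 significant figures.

1360 mg

k = ln 2 / 29.2 = 0.02374 hr⁻¹
Accumulation ratio R = 1 / (1 − e^(−kτ)) = 1 / (1 − e^(−0.02374×13.0)) = 1 / (1 − 0.7345) = 3.766
Loading dose = maintenance dose × R = 360 × 3.766 ≈ 1360 mg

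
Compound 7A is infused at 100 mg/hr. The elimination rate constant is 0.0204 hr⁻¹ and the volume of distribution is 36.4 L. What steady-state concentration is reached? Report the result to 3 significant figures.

CL = k · V = 0.0204 × 36.4 = 0.7426 L/hr
Css = rate / CL = 100 / 0.7426 ≈ 135 µg/mL

135 µg/mL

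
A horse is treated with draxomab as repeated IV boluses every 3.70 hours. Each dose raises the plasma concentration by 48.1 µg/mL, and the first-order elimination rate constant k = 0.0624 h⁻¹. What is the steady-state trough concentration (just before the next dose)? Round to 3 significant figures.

185 µg/mL

Fraction remaining after one interval: e^(−kτ) = e^(−0.06240 × 3.70) = 0.7938
R = 1 / (1 − 0.7938) = 4.850
Css,max = 48.1 × 4.850 = 233.3 µg/mL
Css,min = Css,max × e^(−kτ) = 233.3 × 0.7938 ≈ 185 µg/mL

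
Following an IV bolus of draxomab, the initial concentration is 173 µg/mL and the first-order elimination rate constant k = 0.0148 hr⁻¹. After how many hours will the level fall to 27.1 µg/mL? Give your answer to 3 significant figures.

125 hours

C(t) = C₀ e^(−kt)  ⇒  t = ln(C₀/C) / k
t = ln(173/27.1) / 0.01480 = 1.854 / 0.01480 ≈ 125 hours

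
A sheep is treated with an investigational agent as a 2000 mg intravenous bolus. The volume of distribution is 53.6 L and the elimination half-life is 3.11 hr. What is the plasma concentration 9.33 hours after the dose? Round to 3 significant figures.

C₀ = dose / V = 2000 / 53.6 = 37.31 µg/mL
k = ln 2 / 3.11 = 0.2229 hr⁻¹
C(t) = C₀ e^(−kt) = 37.31 × e^(−0.2229 × 9.33) = 37.31 × e^(−2.079) = 37.31 × 0.1250 ≈ 4.66 µg/mL

4.66 µg/mL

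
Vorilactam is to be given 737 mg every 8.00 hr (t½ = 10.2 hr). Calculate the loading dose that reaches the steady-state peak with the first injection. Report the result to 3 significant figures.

1760 mg

k = ln 2 / 10.2 = 0.06796 hr⁻¹
Accumulation ratio R = 1 / (1 − e^(−kτ)) = 1 / (1 − e^(−0.06796×8.00)) = 1 / (1 − 0.5806) = 2.385
Loading dose = maintenance dose × R = 737 × 2.385 ≈ 1760 mg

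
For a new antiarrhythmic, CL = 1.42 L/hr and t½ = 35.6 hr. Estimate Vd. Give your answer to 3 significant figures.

72.9 L

k = ln 2 / t½ = ln 2 / 35.6 = 0.01947 hr⁻¹
V = CL / k = 1.42 / 0.01947 ≈ 72.9 L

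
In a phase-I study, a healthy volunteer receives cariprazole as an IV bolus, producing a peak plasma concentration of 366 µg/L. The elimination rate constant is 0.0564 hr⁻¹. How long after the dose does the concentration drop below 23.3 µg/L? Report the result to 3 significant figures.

48.8 hours

C(t) = C₀ e^(−kt)  ⇒  t = ln(C₀/C) / k
t = ln(366/23.3) / 0.05640 = 2.754 / 0.05640 ≈ 48.8 hours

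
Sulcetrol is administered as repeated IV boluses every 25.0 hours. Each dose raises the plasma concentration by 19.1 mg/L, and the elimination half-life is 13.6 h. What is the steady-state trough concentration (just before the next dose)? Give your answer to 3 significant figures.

7.42 mg/L

k = ln 2 / 13.6 = 0.05097 h⁻¹
Fraction remaining after one interval: e^(−kτ) = e^(−0.05097 × 25.0) = 0.2797
R = 1 / (1 − 0.2797) = 1.388
Css,max = 19.1 × 1.388 = 26.52 mg/L
Css,min = Css,max × e^(−kτ) = 26.52 × 0.2797 ≈ 7.42 mg/L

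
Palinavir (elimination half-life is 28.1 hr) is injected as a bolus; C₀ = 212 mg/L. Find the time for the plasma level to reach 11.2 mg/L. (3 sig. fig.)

k = ln 2 / 28.1 = 0.02467 hr⁻¹
C(t) = C₀ e^(−kt)  ⇒  t = ln(C₀/C) / k
t = ln(212/11.2) / 0.02467 = 2.941 / 0.02467 ≈ 119 hours

119 hours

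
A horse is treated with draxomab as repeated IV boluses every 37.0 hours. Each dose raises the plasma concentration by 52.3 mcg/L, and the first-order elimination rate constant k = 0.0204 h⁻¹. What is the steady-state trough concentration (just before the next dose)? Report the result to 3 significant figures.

Fraction remaining after one interval: e^(−kτ) = e^(−0.02040 × 37.0) = 0.4701
R = 1 / (1 − 0.4701) = 1.887
Css,max = 52.3 × 1.887 = 98.70 mcg/L
Css,min = Css,max × e^(−kτ) = 98.70 × 0.4701 ≈ 46.4 mcg/L

46.4 mcg/L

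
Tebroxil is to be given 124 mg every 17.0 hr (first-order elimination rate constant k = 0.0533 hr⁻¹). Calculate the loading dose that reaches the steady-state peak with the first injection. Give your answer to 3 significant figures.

208 mg

Accumulation ratio R = 1 / (1 − e^(−kτ)) = 1 / (1 − e^(−0.05330×17.0)) = 1 / (1 − 0.4041) = 1.678
Loading dose = maintenance dose × R = 124 × 1.678 ≈ 208 mg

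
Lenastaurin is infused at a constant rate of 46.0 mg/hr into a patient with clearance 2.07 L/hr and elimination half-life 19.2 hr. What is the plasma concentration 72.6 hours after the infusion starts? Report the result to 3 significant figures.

Css = rate / CL = 46.0 / 2.07 = 22.22 mg/L
k = ln 2 / 19.2 = 0.03610 hr⁻¹
C(t) = Css (1 − e^(−kt)) = 22.22 × (1 − e^(−2.621)) = 22.22 × 0.9273 ≈ 20.6 mg/L

20.6 mg/L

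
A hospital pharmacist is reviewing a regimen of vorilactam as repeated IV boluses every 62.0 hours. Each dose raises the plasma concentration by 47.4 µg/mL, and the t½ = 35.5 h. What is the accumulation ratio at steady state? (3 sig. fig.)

1.42

k = ln 2 / 35.5 = 0.01953 h⁻¹
Fraction remaining after one interval: e^(−kτ) = e^(−0.01953 × 62.0) = 0.2980
R = 1 / (1 − 0.2980) = 1 / 0.7020 ≈ 1.42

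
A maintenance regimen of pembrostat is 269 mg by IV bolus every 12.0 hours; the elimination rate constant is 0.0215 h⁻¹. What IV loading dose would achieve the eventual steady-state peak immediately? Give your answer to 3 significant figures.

Accumulation ratio R = 1 / (1 − e^(−kτ)) = 1 / (1 − e^(−0.02150×12.0)) = 1 / (1 − 0.7726) = 4.397
Loading dose = maintenance dose × R = 269 × 4.397 ≈ 1180 mg

1180 mg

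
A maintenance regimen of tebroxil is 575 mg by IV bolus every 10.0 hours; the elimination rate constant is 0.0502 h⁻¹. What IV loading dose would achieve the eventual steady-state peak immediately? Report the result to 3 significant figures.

Accumulation ratio R = 1 / (1 − e^(−kτ)) = 1 / (1 − e^(−0.05020×10.0)) = 1 / (1 − 0.6053) = 2.534
Loading dose = maintenance dose × R = 575 × 2.534 ≈ 1460 mg

1460 mg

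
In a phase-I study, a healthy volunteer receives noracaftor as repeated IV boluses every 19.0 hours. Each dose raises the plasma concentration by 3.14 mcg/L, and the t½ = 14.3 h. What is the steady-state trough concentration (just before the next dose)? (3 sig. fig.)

2.08 mcg/L

k = ln 2 / 14.3 = 0.04847 h⁻¹
Fraction remaining after one interval: e^(−kτ) = e^(−0.04847 × 19.0) = 0.3981
R = 1 / (1 − 0.3981) = 1.662
Css,max = 3.14 × 1.662 = 5.217 mcg/L
Css,min = Css,max × e^(−kτ) = 5.217 × 0.3981 ≈ 2.08 mcg/L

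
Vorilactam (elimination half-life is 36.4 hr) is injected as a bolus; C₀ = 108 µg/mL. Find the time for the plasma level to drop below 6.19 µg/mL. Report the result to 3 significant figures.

150 hours

k = ln 2 / 36.4 = 0.01904 hr⁻¹
C(t) = C₀ e^(−kt)  ⇒  t = ln(C₀/C) / k
t = ln(108/6.19) / 0.01904 = 2.859 / 0.01904 ≈ 150 hours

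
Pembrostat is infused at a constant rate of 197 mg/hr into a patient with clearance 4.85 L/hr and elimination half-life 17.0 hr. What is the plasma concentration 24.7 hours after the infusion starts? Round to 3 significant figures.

25.8 µg/mL

Css = rate / CL = 197 / 4.85 = 40.62 µg/mL
k = ln 2 / 17.0 = 0.04077 hr⁻¹
C(t) = Css (1 − e^(−kt)) = 40.62 × (1 − e^(−1.007)) = 40.62 × 0.6347 ≈ 25.8 µg/mL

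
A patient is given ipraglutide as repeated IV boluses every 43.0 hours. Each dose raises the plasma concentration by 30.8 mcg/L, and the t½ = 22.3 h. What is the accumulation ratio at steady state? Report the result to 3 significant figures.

k = ln 2 / 22.3 = 0.03108 h⁻¹
Fraction remaining after one interval: e^(−kτ) = e^(−0.03108 × 43.0) = 0.2627
R = 1 / (1 − 0.2627) = 1 / 0.7373 ≈ 1.36

1.36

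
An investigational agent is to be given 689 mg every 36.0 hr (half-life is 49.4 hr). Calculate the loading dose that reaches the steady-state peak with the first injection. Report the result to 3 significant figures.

1740 mg

k = ln 2 / 49.4 = 0.01403 hr⁻¹
Accumulation ratio R = 1 / (1 − e^(−kτ)) = 1 / (1 − e^(−0.01403×36.0)) = 1 / (1 − 0.6034) = 2.522
Loading dose = maintenance dose × R = 689 × 2.522 ≈ 1740 mg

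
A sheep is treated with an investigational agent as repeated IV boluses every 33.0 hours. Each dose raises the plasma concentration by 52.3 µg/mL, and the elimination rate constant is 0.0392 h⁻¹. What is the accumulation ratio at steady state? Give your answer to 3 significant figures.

Fraction remaining after one interval: e^(−kτ) = e^(−0.03920 × 33.0) = 0.2743
R = 1 / (1 − 0.2743) = 1 / 0.7257 ≈ 1.38

1.38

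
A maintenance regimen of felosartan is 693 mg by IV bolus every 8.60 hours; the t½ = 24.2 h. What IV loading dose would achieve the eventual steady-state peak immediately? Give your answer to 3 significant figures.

k = ln 2 / 24.2 = 0.02864 h⁻¹
Accumulation ratio R = 1 / (1 − e^(−kτ)) = 1 / (1 − e^(−0.02864×8.60)) = 1 / (1 − 0.7817) = 4.580
Loading dose = maintenance dose × R = 693 × 4.580 ≈ 3170 mg

3170 mg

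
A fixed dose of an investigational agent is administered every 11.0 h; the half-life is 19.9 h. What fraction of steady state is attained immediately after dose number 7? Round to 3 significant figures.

k = ln 2 / 19.9 = 0.03483 h⁻¹
f_n = 1 − e^(−nkτ) = 1 − e^(−7 × 0.03483 × 11.0) = 1 − e^(−2.682) = 1 − 0.06842 ≈ 0.932

0.932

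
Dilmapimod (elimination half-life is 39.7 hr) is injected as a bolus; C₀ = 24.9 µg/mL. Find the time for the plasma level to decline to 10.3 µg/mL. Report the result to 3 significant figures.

50.6 hours

k = ln 2 / 39.7 = 0.01746 hr⁻¹
C(t) = C₀ e^(−kt)  ⇒  t = ln(C₀/C) / k
t = ln(24.9/10.3) / 0.01746 = 0.8827 / 0.01746 ≈ 50.6 hours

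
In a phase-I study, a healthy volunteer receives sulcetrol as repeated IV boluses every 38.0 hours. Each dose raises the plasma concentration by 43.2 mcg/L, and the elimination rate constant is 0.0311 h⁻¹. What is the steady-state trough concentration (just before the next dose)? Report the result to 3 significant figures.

Fraction remaining after one interval: e^(−kτ) = e^(−0.03110 × 38.0) = 0.3067
R = 1 / (1 − 0.3067) = 1.442
Css,max = 43.2 × 1.442 = 62.31 mcg/L
Css,min = Css,max × e^(−kτ) = 62.31 × 0.3067 ≈ 19.1 mcg/L

19.1 mcg/L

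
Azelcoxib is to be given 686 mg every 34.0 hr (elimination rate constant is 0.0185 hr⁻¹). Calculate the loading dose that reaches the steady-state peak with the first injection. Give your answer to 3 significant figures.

1470 mg

Accumulation ratio R = 1 / (1 − e^(−kτ)) = 1 / (1 − e^(−0.01850×34.0)) = 1 / (1 − 0.5331) = 2.142
Loading dose = maintenance dose × R = 686 × 2.142 ≈ 1470 mg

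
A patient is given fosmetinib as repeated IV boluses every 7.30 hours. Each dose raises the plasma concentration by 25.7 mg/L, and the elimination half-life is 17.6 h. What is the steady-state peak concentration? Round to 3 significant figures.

103 mg/L

k = ln 2 / 17.6 = 0.03938 h⁻¹
Fraction remaining after one interval: e^(−kτ) = e^(−0.03938 × 7.30) = 0.7501
R = 1 / (1 − 0.7501) = 4.002
Css,max = 25.7 × 4.002 ≈ 103 mg/L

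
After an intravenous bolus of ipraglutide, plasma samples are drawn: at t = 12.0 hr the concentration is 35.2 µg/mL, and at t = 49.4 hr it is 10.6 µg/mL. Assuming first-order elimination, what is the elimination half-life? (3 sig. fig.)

k = ln(C₁/C₂) / (t₂ − t₁) = ln(35.2/10.6) / (49.4 − 12.0)
  = 1.200 / 37.40 = 0.03209 hr⁻¹
t½ = ln 2 / k = ln 2 / 0.03209 ≈ 21.6 hours

21.6 hours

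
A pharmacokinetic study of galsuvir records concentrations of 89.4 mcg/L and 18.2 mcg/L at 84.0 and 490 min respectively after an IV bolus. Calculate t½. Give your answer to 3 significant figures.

k = ln(C₁/C₂) / (t₂ − t₁) = ln(89.4/18.2) / (490 − 84.0)
  = 1.592 / 406.0 = 0.003920 min⁻¹
t½ = ln 2 / k = ln 2 / 0.003920 ≈ 177 minutes

177 minutes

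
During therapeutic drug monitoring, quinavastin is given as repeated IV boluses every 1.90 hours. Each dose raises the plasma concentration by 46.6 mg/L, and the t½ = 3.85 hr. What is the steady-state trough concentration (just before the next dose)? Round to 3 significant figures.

114 mg/L

k = ln 2 / 3.85 = 0.1800 hr⁻¹
Fraction remaining after one interval: e^(−kτ) = e^(−0.1800 × 1.90) = 0.7103
R = 1 / (1 − 0.7103) = 3.452
Css,max = 46.6 × 3.452 = 160.9 mg/L
Css,min = Css,max × e^(−kτ) = 160.9 × 0.7103 ≈ 114 mg/L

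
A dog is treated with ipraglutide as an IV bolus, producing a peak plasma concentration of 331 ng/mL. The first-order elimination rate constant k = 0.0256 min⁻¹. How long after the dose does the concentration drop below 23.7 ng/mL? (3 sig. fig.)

103 minutes

C(t) = C₀ e^(−kt)  ⇒  t = ln(C₀/C) / k
t = ln(331/23.7) / 0.02560 = 2.637 / 0.02560 ≈ 103 minutes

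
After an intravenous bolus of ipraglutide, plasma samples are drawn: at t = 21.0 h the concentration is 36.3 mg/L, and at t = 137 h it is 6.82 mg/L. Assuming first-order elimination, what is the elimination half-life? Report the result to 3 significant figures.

k = ln(C₁/C₂) / (t₂ − t₁) = ln(36.3/6.82) / (137 − 21.0)
  = 1.672 / 116.0 = 0.01441 h⁻¹
t½ = ln 2 / k = ln 2 / 0.01441 ≈ 48.1 hours

48.1 hours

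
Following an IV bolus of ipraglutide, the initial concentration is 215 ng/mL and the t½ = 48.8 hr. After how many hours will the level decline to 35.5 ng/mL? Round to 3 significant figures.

k = ln 2 / 48.8 = 0.01420 hr⁻¹
C(t) = C₀ e^(−kt)  ⇒  t = ln(C₀/C) / k
t = ln(215/35.5) / 0.01420 = 1.801 / 0.01420 ≈ 127 hours

127 hours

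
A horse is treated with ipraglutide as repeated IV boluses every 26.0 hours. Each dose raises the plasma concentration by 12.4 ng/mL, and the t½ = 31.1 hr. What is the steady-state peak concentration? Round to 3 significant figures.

28.2 ng/mL

k = ln 2 / 31.1 = 0.02229 hr⁻¹
Fraction remaining after one interval: e^(−kτ) = e^(−0.02229 × 26.0) = 0.5602
R = 1 / (1 − 0.5602) = 2.274
Css,max = 12.4 × 2.274 ≈ 28.2 ng/mL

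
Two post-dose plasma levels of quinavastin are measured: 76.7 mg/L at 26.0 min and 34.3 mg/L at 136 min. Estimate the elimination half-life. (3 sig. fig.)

94.7 minutes

k = ln(C₁/C₂) / (t₂ − t₁) = ln(76.7/34.3) / (136 − 26.0)
  = 0.8048 / 110.0 = 0.007316 min⁻¹
t½ = ln 2 / k = ln 2 / 0.007316 ≈ 94.7 minutes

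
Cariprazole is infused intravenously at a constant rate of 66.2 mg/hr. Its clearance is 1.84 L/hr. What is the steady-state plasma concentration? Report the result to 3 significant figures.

Css = infusion rate / CL = 66.2 / 1.84 ≈ 36.0 µg/mL

36.0 µg/mL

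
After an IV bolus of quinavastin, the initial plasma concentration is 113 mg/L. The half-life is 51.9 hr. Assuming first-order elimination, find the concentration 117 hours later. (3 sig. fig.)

23.7 mg/L

k = ln 2 / 51.9 = 0.01336 hr⁻¹
117 hr is 2.254 half-lives, so C = 113 × (1/2)^2.254 = 113 × 0.2096 ≈ 23.7 mg/L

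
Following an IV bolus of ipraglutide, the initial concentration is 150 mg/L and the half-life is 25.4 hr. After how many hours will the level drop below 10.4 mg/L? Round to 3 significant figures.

97.8 hours

k = ln 2 / 25.4 = 0.02729 hr⁻¹
C(t) = C₀ e^(−kt)  ⇒  t = ln(C₀/C) / k
t = ln(150/10.4) / 0.02729 = 2.669 / 0.02729 ≈ 97.8 hours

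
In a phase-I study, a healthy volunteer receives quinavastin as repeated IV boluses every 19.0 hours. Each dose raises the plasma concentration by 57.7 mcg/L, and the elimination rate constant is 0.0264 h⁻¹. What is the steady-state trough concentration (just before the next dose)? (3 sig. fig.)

Fraction remaining after one interval: e^(−kτ) = e^(−0.02640 × 19.0) = 0.6056
R = 1 / (1 − 0.6056) = 2.535
Css,max = 57.7 × 2.535 = 146.3 mcg/L
Css,min = Css,max × e^(−kτ) = 146.3 × 0.6056 ≈ 88.6 mcg/L

88.6 mcg/L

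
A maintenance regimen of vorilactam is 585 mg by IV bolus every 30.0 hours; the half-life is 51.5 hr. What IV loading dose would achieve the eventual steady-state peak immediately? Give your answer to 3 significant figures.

1760 mg

k = ln 2 / 51.5 = 0.01346 hr⁻¹
Accumulation ratio R = 1 / (1 − e^(−kτ)) = 1 / (1 − e^(−0.01346×30.0)) = 1 / (1 − 0.6678) = 3.010
Loading dose = maintenance dose × R = 585 × 3.010 ≈ 1760 mg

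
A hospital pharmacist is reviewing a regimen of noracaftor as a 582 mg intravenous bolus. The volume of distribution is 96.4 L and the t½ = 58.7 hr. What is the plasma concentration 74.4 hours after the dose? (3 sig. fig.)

2.51 mg/L

C₀ = dose / V = 582 / 96.4 = 6.037 mg/L
k = ln 2 / 58.7 = 0.01181 hr⁻¹
C(t) = C₀ e^(−kt) = 6.037 × e^(−0.01181 × 74.4) = 6.037 × e^(−0.8785) = 6.037 × 0.4154 ≈ 2.51 mg/L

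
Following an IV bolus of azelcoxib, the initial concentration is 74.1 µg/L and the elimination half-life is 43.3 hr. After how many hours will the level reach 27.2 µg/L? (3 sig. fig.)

k = ln 2 / 43.3 = 0.01601 hr⁻¹
C(t) = C₀ e^(−kt)  ⇒  t = ln(C₀/C) / k
t = ln(74.1/27.2) / 0.01601 = 1.002 / 0.01601 ≈ 62.6 hours

62.6 hours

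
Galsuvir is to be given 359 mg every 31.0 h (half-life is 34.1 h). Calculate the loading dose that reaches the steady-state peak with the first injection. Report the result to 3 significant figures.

768 mg

k = ln 2 / 34.1 = 0.02033 h⁻¹
Accumulation ratio R = 1 / (1 − e^(−kτ)) = 1 / (1 − e^(−0.02033×31.0)) = 1 / (1 − 0.5325) = 2.139
Loading dose = maintenance dose × R = 359 × 2.139 ≈ 768 mg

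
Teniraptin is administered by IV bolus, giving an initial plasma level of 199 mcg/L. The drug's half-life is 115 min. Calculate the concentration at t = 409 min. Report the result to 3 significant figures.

16.9 mcg/L

k = ln 2 / 115 = 0.006027 min⁻¹
C(t) = C₀ e^(−kt) = 199 × e^(−0.006027 × 409) = 199 × e^(−2.465) = 199 × 0.08499 ≈ 16.9 mcg/L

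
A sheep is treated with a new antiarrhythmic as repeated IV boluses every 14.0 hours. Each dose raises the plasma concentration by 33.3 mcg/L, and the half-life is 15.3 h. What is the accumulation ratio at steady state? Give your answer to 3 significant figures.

k = ln 2 / 15.3 = 0.04530 h⁻¹
Fraction remaining after one interval: e^(−kτ) = e^(−0.04530 × 14.0) = 0.5303
R = 1 / (1 − 0.5303) = 1 / 0.4697 ≈ 2.13

2.13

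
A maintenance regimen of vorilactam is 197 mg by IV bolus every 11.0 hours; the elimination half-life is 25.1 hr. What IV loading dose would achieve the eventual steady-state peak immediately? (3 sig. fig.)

752 mg

k = ln 2 / 25.1 = 0.02762 hr⁻¹
Accumulation ratio R = 1 / (1 − e^(−kτ)) = 1 / (1 − e^(−0.02762×11.0)) = 1 / (1 − 0.7380) = 3.817
Loading dose = maintenance dose × R = 197 × 3.817 ≈ 752 mg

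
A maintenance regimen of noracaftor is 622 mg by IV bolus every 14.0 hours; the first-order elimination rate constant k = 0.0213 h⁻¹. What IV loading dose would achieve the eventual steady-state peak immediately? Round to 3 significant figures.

Accumulation ratio R = 1 / (1 − e^(−kτ)) = 1 / (1 − e^(−0.02130×14.0)) = 1 / (1 − 0.7422) = 3.878
Loading dose = maintenance dose × R = 622 × 3.878 ≈ 2410 mg

2410 mg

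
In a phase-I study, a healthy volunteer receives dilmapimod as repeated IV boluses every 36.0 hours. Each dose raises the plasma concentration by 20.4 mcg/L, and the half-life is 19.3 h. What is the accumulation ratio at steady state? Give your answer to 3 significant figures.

k = ln 2 / 19.3 = 0.03591 h⁻¹
Fraction remaining after one interval: e^(−kτ) = e^(−0.03591 × 36.0) = 0.2745
R = 1 / (1 − 0.2745) = 1 / 0.7255 ≈ 1.38

1.38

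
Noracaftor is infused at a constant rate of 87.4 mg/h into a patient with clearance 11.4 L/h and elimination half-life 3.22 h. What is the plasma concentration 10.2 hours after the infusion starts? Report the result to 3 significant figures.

Css = rate / CL = 87.4 / 11.4 = 7.667 mg/L
k = ln 2 / 3.22 = 0.2153 h⁻¹
C(t) = Css (1 − e^(−kt)) = 7.667 × (1 − e^(−2.196)) = 7.667 × 0.8887 ≈ 6.81 mg/L

6.81 mg/L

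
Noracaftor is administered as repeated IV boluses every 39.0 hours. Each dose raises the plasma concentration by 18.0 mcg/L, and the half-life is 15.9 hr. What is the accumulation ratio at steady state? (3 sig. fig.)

1.22

k = ln 2 / 15.9 = 0.04359 hr⁻¹
Fraction remaining after one interval: e^(−kτ) = e^(−0.04359 × 39.0) = 0.1827
R = 1 / (1 − 0.1827) = 1 / 0.8173 ≈ 1.22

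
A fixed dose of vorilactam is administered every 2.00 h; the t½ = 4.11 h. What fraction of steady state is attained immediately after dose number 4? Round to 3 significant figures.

k = ln 2 / 4.11 = 0.1686 h⁻¹
f_n = 1 − e^(−nkτ) = 1 − e^(−4 × 0.1686 × 2.00) = 1 − e^(−1.349) = 1 − 0.2594 ≈ 0.741

0.741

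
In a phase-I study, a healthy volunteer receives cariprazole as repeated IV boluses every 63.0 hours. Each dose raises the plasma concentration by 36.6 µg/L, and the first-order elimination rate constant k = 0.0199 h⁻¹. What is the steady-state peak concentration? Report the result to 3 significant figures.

51.2 µg/L

Fraction remaining after one interval: e^(−kτ) = e^(−0.01990 × 63.0) = 0.2854
R = 1 / (1 − 0.2854) = 1.399
Css,max = 36.6 × 1.399 ≈ 51.2 µg/L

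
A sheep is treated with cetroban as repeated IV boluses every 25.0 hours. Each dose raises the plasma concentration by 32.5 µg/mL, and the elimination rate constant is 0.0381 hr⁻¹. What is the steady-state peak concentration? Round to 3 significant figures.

52.9 µg/mL

Fraction remaining after one interval: e^(−kτ) = e^(−0.03810 × 25.0) = 0.3858
R = 1 / (1 − 0.3858) = 1.628
Css,max = 32.5 × 1.628 ≈ 52.9 µg/mL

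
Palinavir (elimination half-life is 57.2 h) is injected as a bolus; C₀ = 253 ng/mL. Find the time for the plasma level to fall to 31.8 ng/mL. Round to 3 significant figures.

171 hours

k = ln 2 / 57.2 = 0.01212 h⁻¹
C(t) = C₀ e^(−kt)  ⇒  t = ln(C₀/C) / k
t = ln(253/31.8) / 0.01212 = 2.074 / 0.01212 ≈ 171 hours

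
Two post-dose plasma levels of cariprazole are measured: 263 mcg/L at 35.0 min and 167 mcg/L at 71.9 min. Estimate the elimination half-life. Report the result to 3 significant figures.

56.3 minutes

k = ln(C₁/C₂) / (t₂ − t₁) = ln(263/167) / (71.9 − 35.0)
  = 0.4542 / 36.90 = 0.01231 min⁻¹
t½ = ln 2 / k = ln 2 / 0.01231 ≈ 56.3 minutes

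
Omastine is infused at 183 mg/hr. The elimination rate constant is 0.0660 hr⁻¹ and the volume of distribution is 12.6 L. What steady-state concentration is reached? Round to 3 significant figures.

220 µg/mL

CL = k · V = 0.0660 × 12.6 = 0.8316 L/hr
Css = rate / CL = 183 / 0.8316 ≈ 220 µg/mL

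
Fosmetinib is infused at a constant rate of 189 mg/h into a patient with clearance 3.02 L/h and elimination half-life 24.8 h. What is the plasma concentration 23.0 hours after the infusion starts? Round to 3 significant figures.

29.7 mg/L

Css = rate / CL = 189 / 3.02 = 62.58 mg/L
k = ln 2 / 24.8 = 0.02795 h⁻¹
C(t) = Css (1 − e^(−kt)) = 62.58 × (1 − e^(−0.6428)) = 62.58 × 0.4742 ≈ 29.7 mg/L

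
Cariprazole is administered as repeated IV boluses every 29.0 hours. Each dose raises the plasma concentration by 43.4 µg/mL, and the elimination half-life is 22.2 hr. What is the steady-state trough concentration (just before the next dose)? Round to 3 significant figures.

k = ln 2 / 22.2 = 0.03122 hr⁻¹
Fraction remaining after one interval: e^(−kτ) = e^(−0.03122 × 29.0) = 0.4044
R = 1 / (1 − 0.4044) = 1.679
Css,max = 43.4 × 1.679 = 72.86 µg/mL
Css,min = Css,max × e^(−kτ) = 72.86 × 0.4044 ≈ 29.5 µg/mL

29.5 µg/mL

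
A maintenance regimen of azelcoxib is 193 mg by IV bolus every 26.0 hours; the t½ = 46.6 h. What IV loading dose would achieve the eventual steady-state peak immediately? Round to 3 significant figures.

k = ln 2 / 46.6 = 0.01487 h⁻¹
Accumulation ratio R = 1 / (1 − e^(−kτ)) = 1 / (1 − e^(−0.01487×26.0)) = 1 / (1 − 0.6793) = 3.118
Loading dose = maintenance dose × R = 193 × 3.118 ≈ 602 mg

602 mg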